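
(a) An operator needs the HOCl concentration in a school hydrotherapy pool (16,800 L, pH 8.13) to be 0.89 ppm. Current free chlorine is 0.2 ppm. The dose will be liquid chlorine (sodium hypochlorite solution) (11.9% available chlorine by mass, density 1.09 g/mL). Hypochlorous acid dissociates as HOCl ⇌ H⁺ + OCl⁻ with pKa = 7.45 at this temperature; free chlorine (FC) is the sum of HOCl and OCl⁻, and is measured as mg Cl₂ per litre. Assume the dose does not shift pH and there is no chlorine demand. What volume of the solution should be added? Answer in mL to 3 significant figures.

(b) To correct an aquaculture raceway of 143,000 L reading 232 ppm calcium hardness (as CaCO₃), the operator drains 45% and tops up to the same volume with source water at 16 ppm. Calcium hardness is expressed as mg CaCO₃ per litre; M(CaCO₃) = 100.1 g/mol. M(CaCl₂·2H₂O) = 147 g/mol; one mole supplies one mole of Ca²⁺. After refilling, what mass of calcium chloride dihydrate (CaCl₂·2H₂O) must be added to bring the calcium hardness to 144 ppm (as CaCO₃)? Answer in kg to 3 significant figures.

(a) 641 mL; (b) 1.93 kg

(a) [OCl⁻]/[HOCl] = 10^(pH − pKa) = 10^(8.13 − 7.45) = 4.786; fraction as HOCl = 1/(1 + 4.786) = 0.1728.
(a) Free chlorine required for 0.89 ppm HOCl: 0.89 / 0.1728 = 5.15 ppm.
(a) FC to add: 5.15 − 0.2 = 4.95 mg/L as Cl₂.
(a) Cl₂ equivalent: 4.95 mg/L × 16,800 L = 83.16 g.
(a) Product at 11.9% available Cl: 83.16 / 0.119 = 698.8 g.
(a) Volume: 698.8 g ÷ 1.09 g/mL = 641.1 mL.

(b) After draining 45% and refilling: 232 × 0.55 + 16 × 0.45 = 134.8 ppm.
(b) Deficit to target: 144 − 134.8 = 9.2 mg/L.
(b) As CaCO₃: 9.2 mg/L × 143,000 L = 1316 g; ÷ 100.1 = 13.14 mol Ca²⁺.
(b) Mass: 13.14 × 147 = 1932 g.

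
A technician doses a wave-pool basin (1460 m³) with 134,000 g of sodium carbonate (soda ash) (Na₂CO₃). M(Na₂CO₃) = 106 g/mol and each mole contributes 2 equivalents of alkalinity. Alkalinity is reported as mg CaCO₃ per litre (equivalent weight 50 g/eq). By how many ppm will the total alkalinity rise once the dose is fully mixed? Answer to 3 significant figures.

86.6 ppm

Volume: 1460 m³ = 1,460,000 L.
Moles of Na₂CO₃: 134,000 g ÷ 106 g/mol = 1264 mol → 2528 eq of alkalinity.
As CaCO₃: 2528 eq × 50 g/eq = 126,400 g.
Rise: 126,400 g / 1,460,000 L × 1000 = 86.59 mg/L.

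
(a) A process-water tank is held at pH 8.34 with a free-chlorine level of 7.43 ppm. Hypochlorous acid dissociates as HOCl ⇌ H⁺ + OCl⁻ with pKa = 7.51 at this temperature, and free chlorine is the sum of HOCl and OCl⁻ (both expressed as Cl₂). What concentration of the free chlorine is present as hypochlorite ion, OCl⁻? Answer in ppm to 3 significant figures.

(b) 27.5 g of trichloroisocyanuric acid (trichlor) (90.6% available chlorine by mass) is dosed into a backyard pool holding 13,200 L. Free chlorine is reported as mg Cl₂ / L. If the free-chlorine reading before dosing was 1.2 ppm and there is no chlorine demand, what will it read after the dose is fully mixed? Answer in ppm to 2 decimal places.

(a) [OCl⁻]/[HOCl] = 10^(pH − pKa) = 10^(8.34 − 7.51) = 10^0.83 = 6.761.
(a) Fraction as HOCl = 1 / (1 + 6.761) = 0.1289.
(a) OCl⁻ = (1 − 0.1289) × 7.43 ppm = 6.473 ppm.

(b) Available chlorine delivered: 27.5 g × 0.906 = 24.91 g as Cl₂.
(b) Concentration rise: 24.91 g / 13,200 L = 1.887 mg/L = 1.89 ppm.
(b) Final FC: 1.2 + 1.89 = 3.09 ppm.

(a) 6.47 ppm; (b) 3.09 ppm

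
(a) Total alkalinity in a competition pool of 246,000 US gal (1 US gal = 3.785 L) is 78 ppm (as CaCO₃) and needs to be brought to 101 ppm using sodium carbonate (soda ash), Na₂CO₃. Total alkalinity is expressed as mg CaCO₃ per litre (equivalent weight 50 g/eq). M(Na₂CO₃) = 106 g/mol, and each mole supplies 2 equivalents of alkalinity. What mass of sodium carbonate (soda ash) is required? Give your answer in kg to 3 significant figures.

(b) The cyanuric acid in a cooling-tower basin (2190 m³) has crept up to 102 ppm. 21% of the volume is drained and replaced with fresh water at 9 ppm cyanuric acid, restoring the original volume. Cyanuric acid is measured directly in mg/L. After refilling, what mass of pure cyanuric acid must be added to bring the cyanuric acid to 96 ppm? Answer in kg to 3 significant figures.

(a) Volume: 246,000 US gal × 3.785 L/gal = 931,110 L.
(a) Alkalinity to add: (101 − 78) = 23 mg/L as CaCO₃ × 931,110 L = 21,420 g as CaCO₃.
(a) Equivalents: 21,420 g ÷ 50 g/eq = 428.3 eq.
(a) Each mole of Na₂CO₃ supplies 2 eq, so 428.3 / 2 = 214.2 mol.
(a) Mass: 214.2 mol × 106 g/mol = 22,700 g.

(b) Volume: 2190 m³ = 2,190,000 L.
(b) After draining 21% and refilling: 102 × 0.79 + 9 × 0.21 = 82.47 ppm.
(b) Deficit to target: 96 − 82.47 = 13.53 mg/L.
(b) Mass: 13.53 mg/L × 2,190,000 L = 29,630 g cyanuric acid.

(a) 22.7 kg; (b) 29.6 kg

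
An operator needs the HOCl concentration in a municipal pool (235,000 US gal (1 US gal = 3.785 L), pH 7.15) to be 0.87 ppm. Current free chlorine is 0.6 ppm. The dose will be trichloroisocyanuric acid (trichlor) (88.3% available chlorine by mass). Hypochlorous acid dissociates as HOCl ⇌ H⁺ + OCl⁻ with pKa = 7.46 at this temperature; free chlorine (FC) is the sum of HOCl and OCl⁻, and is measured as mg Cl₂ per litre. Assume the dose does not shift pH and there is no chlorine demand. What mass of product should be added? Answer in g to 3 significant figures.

Volume: 235,000 US gal × 3.785 L/gal = 889,475 L.
[OCl⁻]/[HOCl] = 10^(pH − pKa) = 10^(7.15 − 7.46) = 0.4898; fraction as HOCl = 1/(1 + 0.4898) = 0.6712.
Free chlorine required for 0.87 ppm HOCl: 0.87 / 0.6712 = 1.296 ppm.
FC to add: 1.296 − 0.6 = 0.6961 mg/L as Cl₂.
Cl₂ equivalent: 0.6961 mg/L × 889,475 L = 619.2 g.
Product at 88.3% available Cl: 619.2 / 0.883 = 701.2 g.

701 g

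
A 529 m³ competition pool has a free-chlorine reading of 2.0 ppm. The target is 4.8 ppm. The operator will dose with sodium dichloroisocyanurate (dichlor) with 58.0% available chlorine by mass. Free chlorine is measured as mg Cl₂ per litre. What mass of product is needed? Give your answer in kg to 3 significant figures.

2.55 kg

Volume: 529 m³ = 529,000 L.
Chlorine deficit: 4.8 − 2.0 = 2.8 ppm = 2.8 mg/L as Cl₂.
Cl₂ equivalent needed: 2.8 mg/L × 529,000 L = 1,481,000 mg = 1481 g.
Product at 58.0% available chlorine: 1481 / 0.58 = 2554 g.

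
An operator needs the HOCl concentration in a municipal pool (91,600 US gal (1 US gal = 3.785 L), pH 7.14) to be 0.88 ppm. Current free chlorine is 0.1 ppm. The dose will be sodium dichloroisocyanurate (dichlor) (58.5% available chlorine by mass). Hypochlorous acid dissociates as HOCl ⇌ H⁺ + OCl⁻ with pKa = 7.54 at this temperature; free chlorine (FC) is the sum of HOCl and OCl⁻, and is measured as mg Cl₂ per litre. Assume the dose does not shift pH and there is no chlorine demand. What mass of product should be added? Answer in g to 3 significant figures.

670 g

Volume: 91,600 US gal × 3.785 L/gal = 346,706 L.
[OCl⁻]/[HOCl] = 10^(pH − pKa) = 10^(7.14 − 7.54) = 0.3981; fraction as HOCl = 1/(1 + 0.3981) = 0.7153.
Free chlorine required for 0.88 ppm HOCl: 0.88 / 0.7153 = 1.23 ppm.
FC to add: 1.23 − 0.1 = 1.13 mg/L as Cl₂.
Cl₂ equivalent: 1.13 mg/L × 346,706 L = 391.9 g.
Product at 58.5% available Cl: 391.9 / 0.585 = 669.9 g.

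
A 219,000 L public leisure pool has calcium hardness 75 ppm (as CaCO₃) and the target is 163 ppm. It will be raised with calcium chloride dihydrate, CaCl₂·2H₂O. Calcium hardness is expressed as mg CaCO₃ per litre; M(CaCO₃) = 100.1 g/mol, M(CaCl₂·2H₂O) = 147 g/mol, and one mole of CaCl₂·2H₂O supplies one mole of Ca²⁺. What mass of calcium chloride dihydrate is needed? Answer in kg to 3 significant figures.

Hardness to add: (163 − 75) = 88 mg/L as CaCO₃ × 219,000 L = 19,270 g as CaCO₃.
Moles of Ca²⁺ (1 mol Ca²⁺ ≡ 1 mol CaCO₃): 19,270 / 100.1 g/mol = 192.5 mol.
Mass of CaCl₂·2H₂O: 192.5 × 147 = 28,300 g.

28.3 kg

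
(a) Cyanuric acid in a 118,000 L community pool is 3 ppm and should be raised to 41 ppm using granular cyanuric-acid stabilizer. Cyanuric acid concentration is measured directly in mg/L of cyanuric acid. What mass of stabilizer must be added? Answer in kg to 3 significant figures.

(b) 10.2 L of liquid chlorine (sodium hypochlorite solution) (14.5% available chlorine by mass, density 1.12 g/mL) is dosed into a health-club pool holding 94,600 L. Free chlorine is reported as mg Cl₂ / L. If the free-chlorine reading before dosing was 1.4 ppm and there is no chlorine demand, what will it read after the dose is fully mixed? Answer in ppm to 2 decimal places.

(a) CYA to add: (41 − 3) = 38 mg/L × 118,000 L = 4484 g cyanuric acid.

(b) Mass of solution: 10.2 L × 1000 mL/L × 1.12 g/mL = 11,420 g.
(b) Available chlorine delivered: 11,420 g × 0.145 = 1656 g as Cl₂.
(b) Concentration rise: 1656 g / 94,600 L = 17.51 mg/L = 17.51 ppm.
(b) Final FC: 1.4 + 17.51 = 18.91 ppm.

(a) 4.48 kg; (b) 18.91 ppm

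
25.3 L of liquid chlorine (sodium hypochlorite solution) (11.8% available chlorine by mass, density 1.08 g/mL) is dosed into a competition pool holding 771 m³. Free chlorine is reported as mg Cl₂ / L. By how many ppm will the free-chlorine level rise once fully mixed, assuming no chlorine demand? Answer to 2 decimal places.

Volume: 771 m³ = 771,000 L.
Mass of solution: 25.3 L × 1000 mL/L × 1.08 g/mL = 27,320 g.
Available chlorine delivered: 27,320 g × 0.118 = 3224 g as Cl₂.
Concentration rise: 3224 g / 771,000 L = 4.182 mg/L = 4.18 ppm.

4.18 ppm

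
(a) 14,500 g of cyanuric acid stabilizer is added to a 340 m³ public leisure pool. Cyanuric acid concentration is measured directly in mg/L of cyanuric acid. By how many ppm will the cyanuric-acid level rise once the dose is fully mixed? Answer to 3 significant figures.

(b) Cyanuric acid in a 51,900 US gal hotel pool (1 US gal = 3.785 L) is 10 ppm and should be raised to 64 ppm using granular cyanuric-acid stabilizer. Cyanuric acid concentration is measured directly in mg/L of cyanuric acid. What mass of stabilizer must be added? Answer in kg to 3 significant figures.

(a) 42.6 ppm; (b) 10.6 kg

(a) Volume: 340 m³ = 340,000 L.
(a) Rise: 14,500 g / 340,000 L × 1000 = 42.65 mg/L.

(b) Volume: 51,900 US gal × 3.785 L/gal = 196,442 L.
(b) CYA to add: (64 − 10) = 54 mg/L × 196,442 L = 10,610 g cyanuric acid.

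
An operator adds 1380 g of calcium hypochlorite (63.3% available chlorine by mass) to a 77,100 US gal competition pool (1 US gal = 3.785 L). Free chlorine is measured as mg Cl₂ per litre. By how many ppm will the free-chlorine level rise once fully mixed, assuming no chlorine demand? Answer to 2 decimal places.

2.99 ppm

Volume: 77,100 US gal × 3.785 L/gal = 291,824 L.
Available chlorine delivered: 1380 g × 0.633 = 873.5 g as Cl₂.
Concentration rise: 873.5 g / 291,824 L = 2.993 mg/L = 2.99 ppm.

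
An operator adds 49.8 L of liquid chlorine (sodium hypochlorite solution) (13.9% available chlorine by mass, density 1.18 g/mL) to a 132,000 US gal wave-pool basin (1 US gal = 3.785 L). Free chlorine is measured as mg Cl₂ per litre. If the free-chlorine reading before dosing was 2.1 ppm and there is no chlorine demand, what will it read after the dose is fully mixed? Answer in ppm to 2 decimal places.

18.45 ppm

Volume: 132,000 US gal × 3.785 L/gal = 499,620 L.
Mass of solution: 49.8 L × 1000 mL/L × 1.18 g/mL = 58,760 g.
Available chlorine delivered: 58,760 g × 0.139 = 8168 g as Cl₂.
Concentration rise: 8168 g / 499,620 L = 16.35 mg/L = 16.35 ppm.
Final FC: 2.1 + 16.35 = 18.45 ppm.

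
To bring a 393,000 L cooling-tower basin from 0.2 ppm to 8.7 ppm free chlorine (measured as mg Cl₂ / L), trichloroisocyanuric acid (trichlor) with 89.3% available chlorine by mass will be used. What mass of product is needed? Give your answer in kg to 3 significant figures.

Chlorine deficit: 8.7 − 0.2 = 8.5 ppm = 8.5 mg/L as Cl₂.
Cl₂ equivalent needed: 8.5 mg/L × 393,000 L = 3,340,000 mg = 3340 g.
Product at 89.3% available chlorine: 3340 / 0.893 = 3741 g.

3.74 kg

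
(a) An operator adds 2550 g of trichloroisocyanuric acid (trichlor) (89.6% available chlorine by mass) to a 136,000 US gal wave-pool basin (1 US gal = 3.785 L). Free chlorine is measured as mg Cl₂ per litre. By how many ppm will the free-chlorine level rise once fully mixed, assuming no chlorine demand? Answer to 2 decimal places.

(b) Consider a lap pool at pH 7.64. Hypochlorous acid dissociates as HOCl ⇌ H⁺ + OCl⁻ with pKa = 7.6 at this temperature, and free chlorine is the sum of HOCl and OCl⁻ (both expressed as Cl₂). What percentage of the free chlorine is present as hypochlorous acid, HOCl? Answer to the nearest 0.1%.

(a) Volume: 136,000 US gal × 3.785 L/gal = 514,760 L.
(a) Available chlorine delivered: 2550 g × 0.896 = 2285 g as Cl₂.
(a) Concentration rise: 2285 g / 514,760 L = 4.439 mg/L = 4.44 ppm.

(b) [OCl⁻]/[HOCl] = 10^(pH − pKa) = 10^(7.64 − 7.6) = 10^0.04 = 1.096.
(b) Fraction as HOCl = 1 / (1 + 1.096) = 0.477.

(a) 4.44 ppm; (b) 47.7%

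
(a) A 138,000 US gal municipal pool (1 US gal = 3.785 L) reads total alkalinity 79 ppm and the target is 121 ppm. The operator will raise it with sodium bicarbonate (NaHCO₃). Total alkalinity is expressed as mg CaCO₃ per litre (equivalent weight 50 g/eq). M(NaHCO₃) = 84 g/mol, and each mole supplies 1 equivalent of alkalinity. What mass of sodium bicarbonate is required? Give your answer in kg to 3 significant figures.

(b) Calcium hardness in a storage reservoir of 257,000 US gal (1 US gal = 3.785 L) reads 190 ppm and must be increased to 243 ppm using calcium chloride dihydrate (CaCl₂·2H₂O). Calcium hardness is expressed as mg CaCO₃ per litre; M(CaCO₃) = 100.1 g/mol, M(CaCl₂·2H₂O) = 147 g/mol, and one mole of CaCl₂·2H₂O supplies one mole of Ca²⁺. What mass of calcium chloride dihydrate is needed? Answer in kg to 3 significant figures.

(a) Volume: 138,000 US gal × 3.785 L/gal = 522,330 L.
(a) Alkalinity to add: (121 − 79) = 42 mg/L as CaCO₃ × 522,330 L = 21,940 g as CaCO₃.
(a) Equivalents: 21,940 g ÷ 50 g/eq = 438.8 eq.
(a) NaHCO₃ supplies 1 eq per mole → 438.8 mol.
(a) Mass: 438.8 mol × 84 g/mol = 36,860 g.

(b) Volume: 257,000 US gal × 3.785 L/gal = 972,745 L.
(b) Hardness to add: (243 − 190) = 53 mg/L as CaCO₃ × 972,745 L = 51,560 g as CaCO₃.
(b) Moles of Ca²⁺ (1 mol Ca²⁺ ≡ 1 mol CaCO₃): 51,560 / 100.1 g/mol = 515 mol.
(b) Mass of CaCl₂·2H₂O: 515 × 147 = 75,710 g.

(a) 36.9 kg; (b) 75.7 kg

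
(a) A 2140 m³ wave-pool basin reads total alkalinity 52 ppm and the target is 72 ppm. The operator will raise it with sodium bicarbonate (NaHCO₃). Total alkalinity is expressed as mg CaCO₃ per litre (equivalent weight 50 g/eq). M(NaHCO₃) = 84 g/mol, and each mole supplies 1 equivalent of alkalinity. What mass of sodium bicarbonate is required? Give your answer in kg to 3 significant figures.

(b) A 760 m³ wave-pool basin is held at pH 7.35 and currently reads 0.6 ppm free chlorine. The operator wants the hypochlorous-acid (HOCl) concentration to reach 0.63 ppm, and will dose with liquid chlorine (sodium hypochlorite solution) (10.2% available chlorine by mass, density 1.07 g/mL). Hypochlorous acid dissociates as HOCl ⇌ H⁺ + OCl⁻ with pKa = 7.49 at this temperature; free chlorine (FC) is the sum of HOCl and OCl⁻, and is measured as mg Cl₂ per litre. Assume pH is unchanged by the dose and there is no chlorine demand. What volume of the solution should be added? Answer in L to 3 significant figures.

(a) Volume: 2140 m³ = 2,140,000 L.
(a) Alkalinity to add: (72 − 52) = 20 mg/L as CaCO₃ × 2,140,000 L = 42,800 g as CaCO₃.
(a) Equivalents: 42,800 g ÷ 50 g/eq = 856 eq.
(a) NaHCO₃ supplies 1 eq per mole → 856 mol.
(a) Mass: 856 mol × 84 g/mol = 71,900 g.

(b) Volume: 760 m³ = 760,000 L.
(b) [OCl⁻]/[HOCl] = 10^(pH − pKa) = 10^(7.35 − 7.49) = 0.7244; fraction as HOCl = 1/(1 + 0.7244) = 0.5799.
(b) Free chlorine required for 0.63 ppm HOCl: 0.63 / 0.5799 = 1.086 ppm.
(b) FC to add: 1.086 − 0.6 = 0.4864 mg/L as Cl₂.
(b) Cl₂ equivalent: 0.4864 mg/L × 760,000 L = 369.7 g.
(b) Product at 10.2% available Cl: 369.7 / 0.102 = 3624 g.
(b) Volume: 3624 g ÷ 1.07 g/mL = 3387 mL.

(a) 71.9 kg; (b) 3.39 L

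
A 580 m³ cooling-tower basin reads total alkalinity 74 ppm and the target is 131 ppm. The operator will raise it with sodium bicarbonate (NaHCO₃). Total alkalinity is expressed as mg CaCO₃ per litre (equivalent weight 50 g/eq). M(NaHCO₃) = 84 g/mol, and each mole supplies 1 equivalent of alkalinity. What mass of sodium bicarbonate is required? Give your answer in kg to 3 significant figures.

55.5 kg

Volume: 580 m³ = 580,000 L.
Alkalinity to add: (131 − 74) = 57 mg/L as CaCO₃ × 580,000 L = 33,060 g as CaCO₃.
Equivalents: 33,060 g ÷ 50 g/eq = 661.2 eq.
NaHCO₃ supplies 1 eq per mole → 661.2 mol.
Mass: 661.2 mol × 84 g/mol = 55,540 g.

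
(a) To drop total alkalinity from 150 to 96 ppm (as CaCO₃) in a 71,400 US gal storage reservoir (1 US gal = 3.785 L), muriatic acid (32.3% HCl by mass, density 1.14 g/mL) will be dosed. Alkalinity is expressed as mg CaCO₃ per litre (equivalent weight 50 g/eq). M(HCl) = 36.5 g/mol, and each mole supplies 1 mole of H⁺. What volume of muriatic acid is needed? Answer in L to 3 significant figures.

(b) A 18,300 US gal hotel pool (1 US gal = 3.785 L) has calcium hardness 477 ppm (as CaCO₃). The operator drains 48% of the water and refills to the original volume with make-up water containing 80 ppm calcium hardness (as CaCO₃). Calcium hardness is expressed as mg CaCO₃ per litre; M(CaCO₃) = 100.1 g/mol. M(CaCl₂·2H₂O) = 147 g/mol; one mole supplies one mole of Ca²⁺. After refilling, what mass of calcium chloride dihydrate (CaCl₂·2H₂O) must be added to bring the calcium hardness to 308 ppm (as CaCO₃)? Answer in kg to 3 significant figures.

(a) 28.9 L; (b) 2.19 kg

(a) Volume: 71,400 US gal × 3.785 L/gal = 270,249 L.
(a) Alkalinity to neutralize: (150 − 96) = 54 mg/L as CaCO₃ × 270,249 L = 14,590 g as CaCO₃.
(a) Equivalents of H⁺ required: 14,590 ÷ 50 g/eq = 291.9 eq = 291.9 mol HCl.
(a) Mass of HCl: 291.9 × 36.5 = 10,650 g.
(a) Mass of 32.3% solution: 10,650 / 0.323 = 32,980 g.
(a) Volume: 32,980 g ÷ 1.14 g/mL = 28,930 mL.

(b) Volume: 18,300 US gal × 3.785 L/gal = 69,266 L.
(b) After draining 48% and refilling: 477 × 0.52 + 80 × 0.48 = 286.44 ppm.
(b) Deficit to target: 308 − 286.44 = 21.56 mg/L.
(b) As CaCO₃: 21.56 mg/L × 69,266 L = 1493 g; ÷ 100.1 = 14.92 mol Ca²⁺.
(b) Mass: 14.92 × 147 = 2193 g.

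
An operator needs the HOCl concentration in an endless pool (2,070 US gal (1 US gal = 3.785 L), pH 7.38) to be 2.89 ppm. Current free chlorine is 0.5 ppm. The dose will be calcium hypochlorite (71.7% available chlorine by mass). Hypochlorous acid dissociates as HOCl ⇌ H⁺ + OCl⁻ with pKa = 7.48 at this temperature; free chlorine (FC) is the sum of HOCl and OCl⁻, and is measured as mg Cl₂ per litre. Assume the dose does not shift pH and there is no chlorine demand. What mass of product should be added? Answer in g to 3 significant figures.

51.2 g

Volume: 2,070 US gal × 3.785 L/gal = 7,835 L.
[OCl⁻]/[HOCl] = 10^(pH − pKa) = 10^(7.38 − 7.48) = 0.7943; fraction as HOCl = 1/(1 + 0.7943) = 0.5573.
Free chlorine required for 2.89 ppm HOCl: 2.89 / 0.5573 = 5.186 ppm.
FC to add: 5.186 − 0.5 = 4.686 mg/L as Cl₂.
Cl₂ equivalent: 4.686 mg/L × 7,835 L = 36.71 g.
Product at 71.7% available Cl: 36.71 / 0.717 = 51.2 g.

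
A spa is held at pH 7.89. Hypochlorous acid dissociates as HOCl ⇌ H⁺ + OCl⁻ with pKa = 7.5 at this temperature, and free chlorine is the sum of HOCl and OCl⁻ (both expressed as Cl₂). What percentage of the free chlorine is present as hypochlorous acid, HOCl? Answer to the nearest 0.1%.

28.9%

[OCl⁻]/[HOCl] = 10^(pH − pKa) = 10^(7.89 − 7.5) = 10^0.39 = 2.455.
Fraction as HOCl = 1 / (1 + 2.455) = 0.2895.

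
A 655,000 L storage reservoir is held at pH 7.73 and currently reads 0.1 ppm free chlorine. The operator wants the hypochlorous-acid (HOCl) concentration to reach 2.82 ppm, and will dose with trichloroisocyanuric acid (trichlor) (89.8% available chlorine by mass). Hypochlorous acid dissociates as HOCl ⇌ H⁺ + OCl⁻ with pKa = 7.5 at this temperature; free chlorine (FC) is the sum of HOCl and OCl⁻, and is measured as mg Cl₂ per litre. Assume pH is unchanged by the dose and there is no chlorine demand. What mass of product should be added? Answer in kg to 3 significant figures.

5.48 kg

[OCl⁻]/[HOCl] = 10^(pH − pKa) = 10^(7.73 − 7.5) = 1.698; fraction as HOCl = 1/(1 + 1.698) = 0.3706.
Free chlorine required for 2.82 ppm HOCl: 2.82 / 0.3706 = 7.609 ppm.
FC to add: 7.609 − 0.1 = 7.509 mg/L as Cl₂.
Cl₂ equivalent: 7.509 mg/L × 655,000 L = 4918 g.
Product at 89.8% available Cl: 4918 / 0.898 = 5477 g.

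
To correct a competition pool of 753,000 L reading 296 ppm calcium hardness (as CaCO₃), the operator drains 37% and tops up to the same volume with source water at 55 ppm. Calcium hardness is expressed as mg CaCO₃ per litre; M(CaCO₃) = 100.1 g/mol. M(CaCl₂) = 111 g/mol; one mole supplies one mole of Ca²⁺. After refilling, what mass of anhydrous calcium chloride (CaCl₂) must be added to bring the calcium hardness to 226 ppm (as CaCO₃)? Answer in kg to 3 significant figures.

16.0 kg

After draining 37% and refilling: 296 × 0.63 + 55 × 0.37 = 206.83 ppm.
Deficit to target: 226 − 206.83 = 19.17 mg/L.
As CaCO₃: 19.17 mg/L × 753,000 L = 14,440 g; ÷ 100.1 = 144.2 mol Ca²⁺.
Mass: 144.2 × 111 = 16,010 g.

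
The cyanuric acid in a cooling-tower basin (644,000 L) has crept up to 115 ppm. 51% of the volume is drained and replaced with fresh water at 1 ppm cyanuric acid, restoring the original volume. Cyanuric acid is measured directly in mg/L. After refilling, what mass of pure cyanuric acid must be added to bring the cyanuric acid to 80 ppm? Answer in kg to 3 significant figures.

After draining 51% and refilling: 115 × 0.49 + 1 × 0.51 = 56.86 ppm.
Deficit to target: 80 − 56.86 = 23.14 mg/L.
Mass: 23.14 mg/L × 644,000 L = 14,900 g cyanuric acid.

14.9 kg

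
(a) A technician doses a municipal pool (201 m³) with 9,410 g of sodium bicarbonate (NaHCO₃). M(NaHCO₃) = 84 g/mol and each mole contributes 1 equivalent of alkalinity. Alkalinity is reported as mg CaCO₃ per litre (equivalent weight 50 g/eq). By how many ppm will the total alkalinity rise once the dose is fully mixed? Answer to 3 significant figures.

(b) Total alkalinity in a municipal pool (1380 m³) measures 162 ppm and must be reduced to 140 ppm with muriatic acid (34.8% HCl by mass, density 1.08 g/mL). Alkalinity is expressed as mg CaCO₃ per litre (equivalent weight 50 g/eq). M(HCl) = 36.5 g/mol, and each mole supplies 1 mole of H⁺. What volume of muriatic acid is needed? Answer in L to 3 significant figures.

(a) Volume: 201 m³ = 201,000 L.
(a) Moles of NaHCO₃: 9,410 g ÷ 84 g/mol = 112 mol → 112 eq of alkalinity.
(a) As CaCO₃: 112 eq × 50 g/eq = 5601 g.
(a) Rise: 5601 g / 201,000 L × 1000 = 27.87 mg/L.

(b) Volume: 1380 m³ = 1,380,000 L.
(b) Alkalinity to neutralize: (162 − 140) = 22 mg/L as CaCO₃ × 1,380,000 L = 30,360 g as CaCO₃.
(b) Equivalents of H⁺ required: 30,360 ÷ 50 g/eq = 607.2 eq = 607.2 mol HCl.
(b) Mass of HCl: 607.2 × 36.5 = 22,160 g.
(b) Mass of 34.8% solution: 22,160 / 0.348 = 63,690 g.
(b) Volume: 63,690 g ÷ 1.08 g/mL = 58,970 mL.

(a) 27.9 ppm; (b) 59.0 L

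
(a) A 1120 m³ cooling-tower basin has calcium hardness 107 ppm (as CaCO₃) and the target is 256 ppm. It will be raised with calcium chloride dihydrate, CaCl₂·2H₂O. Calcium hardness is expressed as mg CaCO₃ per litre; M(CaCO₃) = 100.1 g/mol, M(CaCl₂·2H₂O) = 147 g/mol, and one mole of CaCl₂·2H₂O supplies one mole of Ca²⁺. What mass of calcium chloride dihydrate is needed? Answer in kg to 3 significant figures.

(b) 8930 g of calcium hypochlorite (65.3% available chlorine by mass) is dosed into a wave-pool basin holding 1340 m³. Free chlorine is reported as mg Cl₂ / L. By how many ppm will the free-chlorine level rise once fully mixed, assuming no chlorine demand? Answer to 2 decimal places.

(a) 245 kg; (b) 4.35 ppm

(a) Volume: 1120 m³ = 1,120,000 L.
(a) Hardness to add: (256 − 107) = 149 mg/L as CaCO₃ × 1,120,000 L = 166,900 g as CaCO₃.
(a) Moles of Ca²⁺ (1 mol Ca²⁺ ≡ 1 mol CaCO₃): 166,900 / 100.1 g/mol = 1667 mol.
(a) Mass of CaCl₂·2H₂O: 1667 × 147 = 245,100 g.

(b) Volume: 1340 m³ = 1,340,000 L.
(b) Available chlorine delivered: 8930 g × 0.653 = 5831 g as Cl₂.
(b) Concentration rise: 5831 g / 1,340,000 L = 4.352 mg/L = 4.35 ppm.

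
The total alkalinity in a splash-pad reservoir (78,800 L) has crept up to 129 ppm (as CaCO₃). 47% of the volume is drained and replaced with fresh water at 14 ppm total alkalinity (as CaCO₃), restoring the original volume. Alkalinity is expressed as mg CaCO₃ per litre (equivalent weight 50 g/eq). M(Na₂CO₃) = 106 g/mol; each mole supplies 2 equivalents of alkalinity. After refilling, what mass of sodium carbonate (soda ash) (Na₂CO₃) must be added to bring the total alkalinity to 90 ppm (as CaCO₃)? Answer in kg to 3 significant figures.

1.26 kg

After draining 47% and refilling: 129 × 0.53 + 14 × 0.47 = 74.95 ppm.
Deficit to target: 90 − 74.95 = 15.05 mg/L.
As CaCO₃: 15.05 mg/L × 78,800 L = 1186 g; ÷ 50 g/eq ÷ 2 = 11.86 mol Na₂CO₃.
Mass: 11.86 × 106 = 1257 g.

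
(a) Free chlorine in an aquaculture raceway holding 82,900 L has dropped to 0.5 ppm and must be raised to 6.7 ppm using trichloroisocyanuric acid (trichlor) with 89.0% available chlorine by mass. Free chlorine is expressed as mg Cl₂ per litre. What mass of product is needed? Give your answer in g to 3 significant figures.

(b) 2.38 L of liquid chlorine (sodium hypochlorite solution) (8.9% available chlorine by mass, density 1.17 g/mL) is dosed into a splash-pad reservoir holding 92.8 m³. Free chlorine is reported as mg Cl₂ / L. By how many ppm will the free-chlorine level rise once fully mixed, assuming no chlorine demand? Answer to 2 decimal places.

(a) Chlorine deficit: 6.7 − 0.5 = 6.2 ppm = 6.2 mg/L as Cl₂.
(a) Cl₂ equivalent needed: 6.2 mg/L × 82,900 L = 514,000 mg = 514 g.
(a) Product at 89.0% available chlorine: 514 / 0.89 = 577.5 g.

(b) Volume: 92.8 m³ = 92,800 L.
(b) Mass of solution: 2.38 L × 1000 mL/L × 1.17 g/mL = 2785 g.
(b) Available chlorine delivered: 2785 g × 0.089 = 247.8 g as Cl₂.
(b) Concentration rise: 247.8 g / 92,800 L = 2.671 mg/L = 2.67 ppm.

(a) 578 g; (b) 2.67 ppm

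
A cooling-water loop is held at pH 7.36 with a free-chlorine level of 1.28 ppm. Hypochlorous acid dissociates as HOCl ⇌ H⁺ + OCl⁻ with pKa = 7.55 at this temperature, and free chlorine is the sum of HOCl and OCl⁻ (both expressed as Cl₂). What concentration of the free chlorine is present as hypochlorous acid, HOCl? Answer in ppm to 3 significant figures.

0.778 ppm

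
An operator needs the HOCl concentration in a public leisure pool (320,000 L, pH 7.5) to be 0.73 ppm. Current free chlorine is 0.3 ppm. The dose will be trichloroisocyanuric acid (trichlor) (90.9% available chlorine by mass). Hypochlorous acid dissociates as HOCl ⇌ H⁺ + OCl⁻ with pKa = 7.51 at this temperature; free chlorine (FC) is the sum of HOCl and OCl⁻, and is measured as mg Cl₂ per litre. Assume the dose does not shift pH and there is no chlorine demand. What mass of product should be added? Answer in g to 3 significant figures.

[OCl⁻]/[HOCl] = 10^(pH − pKa) = 10^(7.5 − 7.51) = 0.9772; fraction as HOCl = 1/(1 + 0.9772) = 0.5058.
Free chlorine required for 0.73 ppm HOCl: 0.73 / 0.5058 = 1.443 ppm.
FC to add: 1.443 − 0.3 = 1.143 mg/L as Cl₂.
Cl₂ equivalent: 1.143 mg/L × 320,000 L = 365.9 g.
Product at 90.9% available Cl: 365.9 / 0.909 = 402.5 g.

403 g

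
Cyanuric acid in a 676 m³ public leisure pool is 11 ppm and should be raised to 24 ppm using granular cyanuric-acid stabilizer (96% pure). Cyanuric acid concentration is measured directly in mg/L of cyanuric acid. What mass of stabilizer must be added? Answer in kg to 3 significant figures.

9.15 kg

Volume: 676 m³ = 676,000 L.
CYA to add: (24 − 11) = 13 mg/L × 676,000 L = 8788 g cyanuric acid.
At 96% purity: 8788 / 0.96 = 9154 g product.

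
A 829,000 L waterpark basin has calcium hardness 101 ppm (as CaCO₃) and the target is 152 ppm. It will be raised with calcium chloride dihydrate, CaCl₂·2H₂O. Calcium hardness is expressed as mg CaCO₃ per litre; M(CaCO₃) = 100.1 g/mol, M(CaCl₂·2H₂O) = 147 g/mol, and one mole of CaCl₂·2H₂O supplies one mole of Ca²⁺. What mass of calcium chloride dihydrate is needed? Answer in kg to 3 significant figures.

Hardness to add: (152 − 101) = 51 mg/L as CaCO₃ × 829,000 L = 42,280 g as CaCO₃.
Moles of Ca²⁺ (1 mol Ca²⁺ ≡ 1 mol CaCO₃): 42,280 / 100.1 g/mol = 422.4 mol.
Mass of CaCl₂·2H₂O: 422.4 × 147 = 62,090 g.

62.1 kg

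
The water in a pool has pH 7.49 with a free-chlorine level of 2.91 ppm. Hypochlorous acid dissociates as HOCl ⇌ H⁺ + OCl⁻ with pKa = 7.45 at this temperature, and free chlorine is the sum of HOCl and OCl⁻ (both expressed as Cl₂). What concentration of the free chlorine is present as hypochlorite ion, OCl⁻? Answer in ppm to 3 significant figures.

1.52 ppm

[OCl⁻]/[HOCl] = 10^(pH − pKa) = 10^(7.49 − 7.45) = 10^0.04 = 1.096.
Fraction as HOCl = 1 / (1 + 1.096) = 0.477.
OCl⁻ = (1 − 0.477) × 2.91 ppm = 1.522 ppm.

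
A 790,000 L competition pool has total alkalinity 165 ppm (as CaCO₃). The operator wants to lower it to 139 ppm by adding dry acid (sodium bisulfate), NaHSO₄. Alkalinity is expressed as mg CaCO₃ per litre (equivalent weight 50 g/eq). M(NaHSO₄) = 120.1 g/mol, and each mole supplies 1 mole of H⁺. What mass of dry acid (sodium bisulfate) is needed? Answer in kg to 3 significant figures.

49.3 kg

Alkalinity to neutralize: (165 − 139) = 26 mg/L as CaCO₃ × 790,000 L = 20,540 g as CaCO₃.
Equivalents of H⁺ required: 20,540 ÷ 50 g/eq = 410.8 eq = 410.8 mol NaHSO₄.
Mass of NaHSO₄: 410.8 × 120.1 = 49,340 g.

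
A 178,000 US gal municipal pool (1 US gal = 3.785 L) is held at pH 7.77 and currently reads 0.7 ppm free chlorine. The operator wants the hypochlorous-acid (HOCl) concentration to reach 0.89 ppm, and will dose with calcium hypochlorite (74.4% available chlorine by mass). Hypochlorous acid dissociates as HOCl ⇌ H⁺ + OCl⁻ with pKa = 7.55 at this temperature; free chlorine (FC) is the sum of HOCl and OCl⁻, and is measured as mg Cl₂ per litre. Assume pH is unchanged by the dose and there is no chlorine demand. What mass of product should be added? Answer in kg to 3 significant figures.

1.51 kg

Volume: 178,000 US gal × 3.785 L/gal = 673,730 L.
[OCl⁻]/[HOCl] = 10^(pH − pKa) = 10^(7.77 − 7.55) = 1.66; fraction as HOCl = 1/(1 + 1.66) = 0.376.
Free chlorine required for 0.89 ppm HOCl: 0.89 / 0.376 = 2.367 ppm.
FC to add: 2.367 − 0.7 = 1.667 mg/L as Cl₂.
Cl₂ equivalent: 1.667 mg/L × 673,730 L = 1123 g.
Product at 74.4% available Cl: 1123 / 0.744 = 1510 g.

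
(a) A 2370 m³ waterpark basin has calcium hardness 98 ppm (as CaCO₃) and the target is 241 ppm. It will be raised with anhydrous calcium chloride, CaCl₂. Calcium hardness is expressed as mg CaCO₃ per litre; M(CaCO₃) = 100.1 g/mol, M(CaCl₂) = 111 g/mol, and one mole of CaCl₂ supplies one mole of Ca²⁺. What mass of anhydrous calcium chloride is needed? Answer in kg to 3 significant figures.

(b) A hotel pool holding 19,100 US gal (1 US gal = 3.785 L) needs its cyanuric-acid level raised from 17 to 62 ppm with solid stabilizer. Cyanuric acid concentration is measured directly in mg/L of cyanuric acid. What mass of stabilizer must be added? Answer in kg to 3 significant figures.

(a) 376 kg; (b) 3.25 kg

(a) Volume: 2370 m³ = 2,370,000 L.
(a) Hardness to add: (241 − 98) = 143 mg/L as CaCO₃ × 2,370,000 L = 338,900 g as CaCO₃.
(a) Moles of Ca²⁺ (1 mol Ca²⁺ ≡ 1 mol CaCO₃): 338,900 / 100.1 g/mol = 3386 mol.
(a) Mass of CaCl₂: 3386 × 111 = 375,800 g.

(b) Volume: 19,100 US gal × 3.785 L/gal = 72,294 L.
(b) CYA to add: (62 − 17) = 45 mg/L × 72,294 L = 3253 g cyanuric acid.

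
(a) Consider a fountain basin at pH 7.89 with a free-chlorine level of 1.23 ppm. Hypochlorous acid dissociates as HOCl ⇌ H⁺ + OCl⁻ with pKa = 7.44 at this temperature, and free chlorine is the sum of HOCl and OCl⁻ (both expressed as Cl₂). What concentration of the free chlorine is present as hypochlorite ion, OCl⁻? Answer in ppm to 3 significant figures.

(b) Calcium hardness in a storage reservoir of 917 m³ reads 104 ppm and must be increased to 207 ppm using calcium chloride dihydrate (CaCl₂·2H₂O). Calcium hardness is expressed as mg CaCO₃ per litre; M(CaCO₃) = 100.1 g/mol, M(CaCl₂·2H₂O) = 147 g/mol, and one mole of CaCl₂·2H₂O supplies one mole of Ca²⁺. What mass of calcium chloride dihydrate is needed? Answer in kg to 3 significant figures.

(a) 0.908 ppm; (b) 139 kg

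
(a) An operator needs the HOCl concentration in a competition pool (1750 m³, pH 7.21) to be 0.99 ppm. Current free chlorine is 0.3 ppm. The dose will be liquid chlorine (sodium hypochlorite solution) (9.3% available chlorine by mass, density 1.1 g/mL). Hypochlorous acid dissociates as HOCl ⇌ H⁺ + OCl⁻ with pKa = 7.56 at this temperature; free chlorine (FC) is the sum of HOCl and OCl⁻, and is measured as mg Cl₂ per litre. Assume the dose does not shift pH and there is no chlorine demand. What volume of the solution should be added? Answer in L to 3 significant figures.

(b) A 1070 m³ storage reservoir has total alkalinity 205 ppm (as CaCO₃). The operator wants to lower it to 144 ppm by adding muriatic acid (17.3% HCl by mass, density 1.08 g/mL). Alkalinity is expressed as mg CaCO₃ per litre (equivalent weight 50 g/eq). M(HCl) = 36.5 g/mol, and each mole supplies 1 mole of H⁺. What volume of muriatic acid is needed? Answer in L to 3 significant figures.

(a) 19.4 L; (b) 255 L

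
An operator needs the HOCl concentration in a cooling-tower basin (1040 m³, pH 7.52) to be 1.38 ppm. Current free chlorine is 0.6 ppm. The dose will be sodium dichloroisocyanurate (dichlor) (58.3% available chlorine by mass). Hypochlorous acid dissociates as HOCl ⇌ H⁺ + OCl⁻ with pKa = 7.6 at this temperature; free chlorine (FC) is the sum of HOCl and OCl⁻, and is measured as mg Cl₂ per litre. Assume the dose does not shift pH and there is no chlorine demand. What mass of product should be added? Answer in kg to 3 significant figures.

3.44 kg

Volume: 1040 m³ = 1,040,000 L.
[OCl⁻]/[HOCl] = 10^(pH − pKa) = 10^(7.52 − 7.6) = 0.8318; fraction as HOCl = 1/(1 + 0.8318) = 0.5459.
Free chlorine required for 1.38 ppm HOCl: 1.38 / 0.5459 = 2.528 ppm.
FC to add: 2.528 − 0.6 = 1.928 mg/L as Cl₂.
Cl₂ equivalent: 1.928 mg/L × 1,040,000 L = 2005 g.
Product at 58.3% available Cl: 2005 / 0.583 = 3439 g.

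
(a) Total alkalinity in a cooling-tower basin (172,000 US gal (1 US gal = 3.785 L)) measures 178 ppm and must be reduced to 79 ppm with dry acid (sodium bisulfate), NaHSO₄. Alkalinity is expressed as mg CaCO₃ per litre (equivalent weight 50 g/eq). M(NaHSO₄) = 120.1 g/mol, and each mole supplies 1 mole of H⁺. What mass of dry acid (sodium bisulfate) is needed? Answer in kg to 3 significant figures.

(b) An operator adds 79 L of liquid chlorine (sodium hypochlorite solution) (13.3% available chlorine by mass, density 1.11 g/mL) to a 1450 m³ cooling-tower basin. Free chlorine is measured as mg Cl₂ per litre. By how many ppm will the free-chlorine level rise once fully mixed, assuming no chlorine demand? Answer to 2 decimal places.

(a) 155 kg; (b) 8.04 ppm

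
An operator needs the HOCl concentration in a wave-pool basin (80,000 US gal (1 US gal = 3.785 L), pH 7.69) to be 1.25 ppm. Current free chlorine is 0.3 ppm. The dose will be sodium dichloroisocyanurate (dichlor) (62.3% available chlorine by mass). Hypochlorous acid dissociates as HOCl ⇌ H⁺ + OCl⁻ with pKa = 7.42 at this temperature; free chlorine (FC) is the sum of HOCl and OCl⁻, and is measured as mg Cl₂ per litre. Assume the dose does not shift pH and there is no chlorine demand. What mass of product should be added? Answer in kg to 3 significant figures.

1.59 kg

Volume: 80,000 US gal × 3.785 L/gal = 302,800 L.
[OCl⁻]/[HOCl] = 10^(pH − pKa) = 10^(7.69 − 7.42) = 1.862; fraction as HOCl = 1/(1 + 1.862) = 0.3494.
Free chlorine required for 1.25 ppm HOCl: 1.25 / 0.3494 = 3.578 ppm.
FC to add: 3.578 − 0.3 = 3.278 mg/L as Cl₂.
Cl₂ equivalent: 3.278 mg/L × 302,800 L = 992.5 g.
Product at 62.3% available Cl: 992.5 / 0.623 = 1593 g.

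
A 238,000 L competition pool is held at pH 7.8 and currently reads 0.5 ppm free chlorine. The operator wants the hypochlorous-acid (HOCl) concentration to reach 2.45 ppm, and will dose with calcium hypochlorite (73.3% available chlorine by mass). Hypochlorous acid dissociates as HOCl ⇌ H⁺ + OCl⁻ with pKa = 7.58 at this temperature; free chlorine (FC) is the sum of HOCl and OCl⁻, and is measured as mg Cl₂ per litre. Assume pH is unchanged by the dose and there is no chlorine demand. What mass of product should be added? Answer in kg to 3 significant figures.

1.95 kg

[OCl⁻]/[HOCl] = 10^(pH − pKa) = 10^(7.8 − 7.58) = 1.66; fraction as HOCl = 1/(1 + 1.66) = 0.376.
Free chlorine required for 2.45 ppm HOCl: 2.45 / 0.376 = 6.516 ppm.
FC to add: 6.516 − 0.5 = 6.016 mg/L as Cl₂.
Cl₂ equivalent: 6.016 mg/L × 238,000 L = 1432 g.
Product at 73.3% available Cl: 1432 / 0.733 = 1953 g.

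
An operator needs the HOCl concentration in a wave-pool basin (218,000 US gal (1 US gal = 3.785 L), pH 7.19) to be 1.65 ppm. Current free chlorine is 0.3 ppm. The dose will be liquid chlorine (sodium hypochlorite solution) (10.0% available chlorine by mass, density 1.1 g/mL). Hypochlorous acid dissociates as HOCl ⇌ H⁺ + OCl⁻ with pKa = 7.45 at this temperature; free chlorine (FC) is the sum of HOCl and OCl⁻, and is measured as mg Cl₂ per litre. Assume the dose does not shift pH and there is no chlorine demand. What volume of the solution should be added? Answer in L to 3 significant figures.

Volume: 218,000 US gal × 3.785 L/gal = 825,130 L.
[OCl⁻]/[HOCl] = 10^(pH − pKa) = 10^(7.19 − 7.45) = 0.5495; fraction as HOCl = 1/(1 + 0.5495) = 0.6454.
Free chlorine required for 1.65 ppm HOCl: 1.65 / 0.6454 = 2.557 ppm.
FC to add: 2.557 − 0.3 = 2.257 mg/L as Cl₂.
Cl₂ equivalent: 2.257 mg/L × 825,130 L = 1862 g.
Product at 10.0% available Cl: 1862 / 0.1 = 18,620 g.
Volume: 18,620 g ÷ 1.1 g/mL = 16,930 mL.

16.9 L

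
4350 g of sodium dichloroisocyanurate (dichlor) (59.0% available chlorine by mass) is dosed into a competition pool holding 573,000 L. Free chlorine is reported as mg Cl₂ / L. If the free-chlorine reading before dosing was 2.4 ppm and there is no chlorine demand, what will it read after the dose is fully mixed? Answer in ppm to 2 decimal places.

6.88 ppm

Available chlorine delivered: 4350 g × 0.59 = 2566 g as Cl₂.
Concentration rise: 2566 g / 573,000 L = 4.479 mg/L = 4.48 ppm.
Final FC: 2.4 + 4.48 = 6.88 ppm.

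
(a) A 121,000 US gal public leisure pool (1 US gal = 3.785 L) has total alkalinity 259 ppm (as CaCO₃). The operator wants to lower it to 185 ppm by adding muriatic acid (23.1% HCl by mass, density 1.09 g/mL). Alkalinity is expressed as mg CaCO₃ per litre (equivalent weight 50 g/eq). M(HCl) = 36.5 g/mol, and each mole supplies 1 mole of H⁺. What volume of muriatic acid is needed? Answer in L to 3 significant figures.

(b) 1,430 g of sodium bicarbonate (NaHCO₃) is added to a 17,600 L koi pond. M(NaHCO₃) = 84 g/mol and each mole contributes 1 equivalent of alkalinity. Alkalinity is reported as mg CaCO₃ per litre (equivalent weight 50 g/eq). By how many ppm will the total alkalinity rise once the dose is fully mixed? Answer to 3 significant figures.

(a) Volume: 121,000 US gal × 3.785 L/gal = 457,985 L.
(a) Alkalinity to neutralize: (259 − 185) = 74 mg/L as CaCO₃ × 457,985 L = 33,890 g as CaCO₃.
(a) Equivalents of H⁺ required: 33,890 ÷ 50 g/eq = 677.8 eq = 677.8 mol HCl.
(a) Mass of HCl: 677.8 × 36.5 = 24,740 g.
(a) Mass of 23.1% solution: 24,740 / 0.231 = 107,100 g.
(a) Volume: 107,100 g ÷ 1.09 g/mL = 98,260 mL.

(b) Moles of NaHCO₃: 1,430 g ÷ 84 g/mol = 17.02 mol → 17.02 eq of alkalinity.
(b) As CaCO₃: 17.02 eq × 50 g/eq = 851.2 g.
(b) Rise: 851.2 g / 17,600 L × 1000 = 48.36 mg/L.

(a) 98.3 L; (b) 48.4 ppm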